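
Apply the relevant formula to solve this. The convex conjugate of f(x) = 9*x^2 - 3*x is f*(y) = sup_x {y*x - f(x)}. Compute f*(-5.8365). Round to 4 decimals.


f*(y) = sup_x {y*x - a*x^2 - b*x} = sup_x {(y-b)*x - a*x^2}
FOC: (y - b) - 2a*x = 0 => x* = (y - b)/(2a)
x* = (-5.8365 + 3)/(2*9) = -0.1576
f*(-5.8365) = (y-b)^2/(4a) = (-5.8365 + 3)^2/(4*9)
= 8.0457/36 = 0.2235


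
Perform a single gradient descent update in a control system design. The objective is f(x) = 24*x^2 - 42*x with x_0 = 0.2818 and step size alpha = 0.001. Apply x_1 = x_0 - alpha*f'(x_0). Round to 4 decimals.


We compute the gradient at x_0 and apply the update.
f'(x) = 48*x - 42
f'(0.2818) = 48*0.2818 - 42 = -28.4736
x_1 = 0.2818 - 0.001*-28.4736 = 0.3103


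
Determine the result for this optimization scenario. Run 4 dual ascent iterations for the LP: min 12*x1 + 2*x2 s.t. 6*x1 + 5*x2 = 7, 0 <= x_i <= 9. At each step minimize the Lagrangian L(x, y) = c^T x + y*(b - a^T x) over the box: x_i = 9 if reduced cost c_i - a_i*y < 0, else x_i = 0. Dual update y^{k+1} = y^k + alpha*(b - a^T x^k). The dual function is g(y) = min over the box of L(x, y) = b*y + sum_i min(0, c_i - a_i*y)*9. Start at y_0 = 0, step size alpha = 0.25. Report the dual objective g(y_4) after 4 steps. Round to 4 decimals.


Dual ascent for LP: min 12*x1 + 2*x2, 6*x1 + 5*x2 = 7, 0 <= x_i <= 9
Step 1: y^k = 0.0, reduced costs: (12.0, 2.0)
  x^k = (0.0, 0.0), subgradient = b - a^T x = 7.0
  y^{k+1} = 0.0 + 0.25*7.0 = 1.75
Step 2: y^k = 1.75, reduced costs: (1.5, -6.75)
  x^k = (0.0, 9.0), subgradient = b - a^T x = -38.0
  y^{k+1} = 1.75 + 0.25*-38.0 = -7.75
Step 3: y^k = -7.75, reduced costs: (58.5, 40.75)
  x^k = (0.0, 0.0), subgradient = b - a^T x = 7.0
  y^{k+1} = -7.75 + 0.25*7.0 = -6.0
Step 4: y^k = -6.0, reduced costs: (48.0, 32.0)
  x^k = (0.0, 0.0), subgradient = b - a^T x = 7.0
  y^{k+1} = -6.0 + 0.25*7.0 = -4.25
Dual objective at y_4 = -4.25: reduced costs (37.5, 23.25), box minimizer x = (0.0, 0.0)
g(y_4) = b*y + (c1 - a1*y)*x1 + (c2 - a2*y)*x2 = 7*(-4.25) + 37.5*0.0 + 23.25*0.0 = -29.75 + 0.0 + 0.0 = -29.75


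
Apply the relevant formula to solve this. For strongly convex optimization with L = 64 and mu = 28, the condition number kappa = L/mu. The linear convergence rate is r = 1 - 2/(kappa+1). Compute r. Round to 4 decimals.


Step 1: Compute the condition number.
kappa = L/mu = 64/28 = 2.2857
Step 2: Compute the convergence rate.
r = 1 - 2/(kappa + 1) = 1 - 2*mu/(L + mu) = (L - mu)/(L + mu) = 36/92 = 0.3913


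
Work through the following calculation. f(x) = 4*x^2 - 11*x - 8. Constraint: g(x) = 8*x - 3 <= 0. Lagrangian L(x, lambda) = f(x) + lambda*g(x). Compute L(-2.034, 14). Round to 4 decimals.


Step 1: Evaluate f(x).
f(-2.034) = 4*(-2.034)^2 - 11*(-2.034) - 8 = 30.9226
Step 2: Evaluate g(x).
g(-2.034) = 8*-2.034 - 3 = -19.272
Step 3: Compute Lagrangian.
L = 30.9226 + 14*-19.272 = -238.8854


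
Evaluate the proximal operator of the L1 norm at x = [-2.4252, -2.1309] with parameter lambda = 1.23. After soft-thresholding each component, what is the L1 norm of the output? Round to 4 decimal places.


Soft-thresholding with lambda = 1.23:
prox(-2.4252) = sign(-2.4252)*max(|-2.4252| - 1.23, 0) = -1.1952
prox(-2.1309) = sign(-2.1309)*max(|-2.1309| - 1.23, 0) = -0.9009
prox(x) = [-1.1952, -0.9009]
||prox(x)||_1 = 1.1952 + 0.9009 = 2.0961


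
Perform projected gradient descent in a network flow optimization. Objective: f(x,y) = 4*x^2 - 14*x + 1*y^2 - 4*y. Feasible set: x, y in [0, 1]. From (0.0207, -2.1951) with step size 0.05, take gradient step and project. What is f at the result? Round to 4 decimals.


Step 1: Compute gradient at (0.0207, -2.1951).
grad_x = 2*4*0.0207 - 14 = -13.8344
grad_y = 2*1*-2.1951 - 4 = -8.3902
Step 2: Gradient step.
x_raw = 0.0207 - 0.05*-13.8344 = 0.7124
y_raw = -2.1951 - 0.05*-8.3902 = -1.7756
Step 3: Project onto [0, 1].
x_proj = clip(0.7124) = 0.7124
y_proj = clip(-1.7756) = 0.0
Step 4: Evaluate f.
f(0.7124, 0.0) = -7.9437


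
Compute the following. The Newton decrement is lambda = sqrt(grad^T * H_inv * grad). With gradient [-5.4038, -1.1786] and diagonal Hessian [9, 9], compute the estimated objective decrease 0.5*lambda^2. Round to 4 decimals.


Step 1: H is diagonal, so H^(-1) * g = [-0.6004, -0.131].
Step 2: g^T H^(-1) g = sum_i g_i^2 / H_ii
  = (-5.4038)^2/9 + (-1.1786)^2/9
  = 3.2446 + 0.1543 = 3.3989
Step 3: Objective decrease = 0.5 * g^T H^(-1) g = 1.6995


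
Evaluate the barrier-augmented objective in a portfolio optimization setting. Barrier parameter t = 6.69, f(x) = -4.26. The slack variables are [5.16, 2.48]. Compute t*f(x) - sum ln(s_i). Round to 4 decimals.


Step 1: Compute log-barrier.
ln values: [1.6409, 0.9083]
phi = -(1.6409 + 0.9083) = -2.5492
Step 2: Compute augmented objective.
t*f(x) = 6.69*-4.26 = -28.4994
Total = -28.4994 - 2.5492 = -31.0486


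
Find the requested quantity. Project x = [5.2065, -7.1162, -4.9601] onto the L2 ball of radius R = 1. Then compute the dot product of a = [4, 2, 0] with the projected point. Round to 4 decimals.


Step 1: Compute ||x|| (intermediates to 6 decimals).
||x|| = sqrt(5.2065^2 + (-7.1162)^2 + (-4.9601)^2) = 10.116844
Step 2: Project.
Since ||x|| > R, scale = R/||x|| = 1/10.116844 = 0.098845, proj(x) = scale * x
proj(x) = [0.514636, -0.703401, -0.490281]
Step 3: Dot product.
a^T * proj(x) = 4*0.514636 + 2*(-0.703401) + 0*(-0.490281) = 0.6517


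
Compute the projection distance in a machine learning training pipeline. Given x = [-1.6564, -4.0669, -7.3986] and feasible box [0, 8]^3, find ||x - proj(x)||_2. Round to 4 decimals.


Project each component onto [0, 8].
clip(-1.6564) = 0.0, clip(-4.0669) = 0.0, clip(-7.3986) = 0.0
Projection = [0.0, 0.0, 0.0]
Squared diffs: [2.7437, 16.5397, 54.7393]
Distance = sqrt(74.0227) = 8.6036


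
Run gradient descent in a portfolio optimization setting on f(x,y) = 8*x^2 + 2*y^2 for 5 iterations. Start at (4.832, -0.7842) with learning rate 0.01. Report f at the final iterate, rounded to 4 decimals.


Gradient descent on f(x,y) = 8*x^2 + 2*y^2.
Starting point: (4.832, -0.7842), alpha = 0.01
Step 1: grad_x = 2*8*4.832 = 77.312, grad_y = 2*2*-0.7842 = -3.1368
  x_1 = 4.832 - 0.01*77.312 = 4.0589
  y_1 = -0.7842 - 0.01*-3.1368 = -0.7528
Step 2: grad_x = 2*8*4.0589 = 64.9421, grad_y = 2*2*-0.7528 = -3.0113
  x_2 = 4.0589 - 0.01*64.9421 = 3.4095
  y_2 = -0.7528 - 0.01*-3.0113 = -0.7227
Step 3: grad_x = 2*8*3.4095 = 54.5513, grad_y = 2*2*-0.7227 = -2.8909
  x_3 = 3.4095 - 0.01*54.5513 = 2.8639
  y_3 = -0.7227 - 0.01*-2.8909 = -0.6938
Step 4: grad_x = 2*8*2.8639 = 45.8231, grad_y = 2*2*-0.6938 = -2.7752
  x_4 = 2.8639 - 0.01*45.8231 = 2.4057
  y_4 = -0.6938 - 0.01*-2.7752 = -0.6661
Step 5: grad_x = 2*8*2.4057 = 38.4914, grad_y = 2*2*-0.6661 = -2.6642
  x_5 = 2.4057 - 0.01*38.4914 = 2.0208
  y_5 = -0.6661 - 0.01*-2.6642 = -0.6394
f(2.0208, -0.6394) = 8*2.0208^2 + 2*(-0.6394)^2 = 33.4868


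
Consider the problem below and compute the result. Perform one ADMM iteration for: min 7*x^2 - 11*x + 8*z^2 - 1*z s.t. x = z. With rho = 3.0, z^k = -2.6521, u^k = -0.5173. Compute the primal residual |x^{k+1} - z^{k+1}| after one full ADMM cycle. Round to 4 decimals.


ADMM iteration with rho = 3.0, z^k = -2.6521, u^k = -0.5173
Step 1: x-update.
Minimize 7*x^2 - 11*x + (3.0/2)*(x + 2.6521 - 0.5173)^2
FOC: (2*7 + 3.0)*x = 11 + 3.0*(-2.6521 + 0.5173)
x^{k+1} = 0.2703
Step 2: z-update.
Minimize 8*z^2 - 1*z + (3.0/2)*(0.2703 - z - 0.5173)^2
FOC: (2*8 + 3.0)*z = 1 + 3.0*(0.2703 - 0.5173)
z^{k+1} = 0.0136
Step 3: u-update.
u^{k+1} = -0.5173 + 0.2703 - 0.0136 = -0.2606
Step 4: Primal residual = |0.2703 - 0.0136| = 0.2567


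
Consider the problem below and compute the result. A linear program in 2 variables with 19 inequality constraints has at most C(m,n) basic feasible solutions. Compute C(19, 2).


Each vertex corresponds to some choice of n active constraints out of m, so the number of vertices is at most C(m, n) = m! / (n!(m-n)!).
m = 19, n = 2
Numerator: 19 * 18
Denominator: 2! = 2
C(19, 2) = 171


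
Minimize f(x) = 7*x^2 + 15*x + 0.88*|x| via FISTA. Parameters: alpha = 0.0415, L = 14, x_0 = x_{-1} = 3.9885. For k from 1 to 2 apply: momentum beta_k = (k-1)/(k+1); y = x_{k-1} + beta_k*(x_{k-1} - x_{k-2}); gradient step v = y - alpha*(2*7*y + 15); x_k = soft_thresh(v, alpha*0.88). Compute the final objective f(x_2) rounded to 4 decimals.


FISTA on f(x) = 7*x^2 + 15*x + 0.88*|x|
L = 14, alpha = 0.0415
Iteration 1: beta = 0.0, y = 3.9885 + 0.0*(3.9885 - 3.9885) = 3.9885
  grad(y) = 70.839, v = y - alpha*grad = 1.0487
  prox(v) = soft_thresh(1.0487, 0.0365) = 1.0122
Iteration 2: beta = 0.3333, y = 1.0122 + 0.3333*(1.0122 - 3.9885) = 0.02
  grad(y) = 15.2807, v = y - alpha*grad = -0.6141
  prox(v) = soft_thresh(-0.6141, 0.0365) = -0.5776
f(x_2) = 7*(-0.5776)^2 + 15*(-0.5776) + 0.88*|-0.5776| = -5.8202


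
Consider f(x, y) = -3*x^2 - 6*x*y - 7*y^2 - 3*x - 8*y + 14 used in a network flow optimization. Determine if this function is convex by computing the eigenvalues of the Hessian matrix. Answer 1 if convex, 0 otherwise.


The Hessian of f(x,y) = -3*x^2 - 6*x*y - 7*y^2 - 3*x - 8*y + 14 is:
H = [[-6, -6], [-6, -14]]
Trace = -6 - 14 = -20
Determinant = -6*-14 - (-6)^2 = 48
Discriminant = (-20)^2 - 4*48 = 208.0
Eigenvalues: lambda_1 = -17.2111, lambda_2 = -2.7889
The function is not convex.

0


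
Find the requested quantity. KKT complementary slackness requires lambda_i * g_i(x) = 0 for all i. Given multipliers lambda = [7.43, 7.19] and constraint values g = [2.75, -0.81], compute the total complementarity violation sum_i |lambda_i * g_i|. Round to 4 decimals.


KKT complementary slackness check:
lambda_1 * g_1 = 7.43 * 2.75 = 20.4325
lambda_2 * g_2 = 7.19 * -0.81 = -5.8239
Total violation = 20.4325 + 5.8239 = 26.2564


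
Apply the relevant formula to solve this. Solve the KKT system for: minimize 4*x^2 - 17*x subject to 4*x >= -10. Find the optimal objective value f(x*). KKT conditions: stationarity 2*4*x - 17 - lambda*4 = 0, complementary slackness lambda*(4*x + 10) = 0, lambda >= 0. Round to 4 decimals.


Step 1: Try lambda = 0 (constraint inactive).
Stationarity: 2*4*x - 17 = 0
x* = 17/(2*4) = 2.125
Check constraint: 4*2.125 = 8.5 >= -10 -- satisfied.
Step 2: Compute optimal value.
f(x*) = 4*2.125^2 - 17*2.125 = -18.0625


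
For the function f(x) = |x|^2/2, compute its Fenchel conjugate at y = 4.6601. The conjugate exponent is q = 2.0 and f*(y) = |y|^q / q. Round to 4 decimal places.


The conjugate exponent q satisfies 1/p + 1/q = 1.
p = 2, so q = 2/(2 - 1) = 2.0
|y|^q = 4.6601^2.0 = 21.7165
f*(4.6601) = 21.7165 / 2.0 = 10.8583


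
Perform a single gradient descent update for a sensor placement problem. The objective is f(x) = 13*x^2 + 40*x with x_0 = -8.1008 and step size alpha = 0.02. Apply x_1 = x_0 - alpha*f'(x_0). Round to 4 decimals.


We compute the gradient at x_0 and apply the update.
f'(x) = 26*x + 40
f'(-8.1008) = 26*-8.1008 + 40 = -170.6208
x_1 = -8.1008 - 0.02*-170.6208 = -4.6884


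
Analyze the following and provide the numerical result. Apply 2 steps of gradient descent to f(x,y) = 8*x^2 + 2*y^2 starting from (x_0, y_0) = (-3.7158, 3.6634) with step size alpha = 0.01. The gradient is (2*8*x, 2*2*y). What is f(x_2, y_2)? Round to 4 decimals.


Gradient descent on f(x,y) = 8*x^2 + 2*y^2.
Starting point: (-3.7158, 3.6634), alpha = 0.01
Step 1: grad_x = 2*8*-3.7158 = -59.4528, grad_y = 2*2*3.6634 = 14.6536
  x_1 = -3.7158 - 0.01*-59.4528 = -3.1213
  y_1 = 3.6634 - 0.01*14.6536 = 3.5169
Step 2: grad_x = 2*8*-3.1213 = -49.9404, grad_y = 2*2*3.5169 = 14.0675
  x_2 = -3.1213 - 0.01*-49.9404 = -2.6219
  y_2 = 3.5169 - 0.01*14.0675 = 3.3762
f(-2.6219, 3.3762) = 8*(-2.6219)^2 + 2*3.3762^2 = 77.7909


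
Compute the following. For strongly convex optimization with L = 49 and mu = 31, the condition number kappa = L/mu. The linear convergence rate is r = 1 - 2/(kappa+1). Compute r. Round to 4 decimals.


Step 1: Compute the condition number.
kappa = L/mu = 49/31 = 1.5806
Step 2: Compute the convergence rate.
r = 1 - 2/(kappa + 1) = 1 - 2*mu/(L + mu) = (L - mu)/(L + mu) = 18/80 = 0.225


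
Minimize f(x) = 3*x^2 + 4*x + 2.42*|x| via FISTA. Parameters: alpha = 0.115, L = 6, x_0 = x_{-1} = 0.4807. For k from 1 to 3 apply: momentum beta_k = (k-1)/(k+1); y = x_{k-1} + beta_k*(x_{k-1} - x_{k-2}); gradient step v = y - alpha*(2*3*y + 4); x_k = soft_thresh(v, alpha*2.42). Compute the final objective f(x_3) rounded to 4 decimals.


FISTA on f(x) = 3*x^2 + 4*x + 2.42*|x|
L = 6, alpha = 0.115
Iteration 1: beta = 0.0, y = 0.4807 + 0.0*(0.4807 - 0.4807) = 0.4807
  grad(y) = 6.8842, v = y - alpha*grad = -0.311
  prox(v) = soft_thresh(-0.311, 0.2783) = -0.0327
Iteration 2: beta = 0.3333, y = -0.0327 + 0.3333*(-0.0327 - 0.4807) = -0.2038
  grad(y) = 2.7771, v = y - alpha*grad = -0.5232
  prox(v) = soft_thresh(-0.5232, 0.2783) = -0.2449
Iteration 3: beta = 0.5, y = -0.2449 + 0.5*(-0.2449 + 0.0327) = -0.351
  grad(y) = 1.8941, v = y - alpha*grad = -0.5688
  prox(v) = soft_thresh(-0.5688, 0.2783) = -0.2905
f(x_3) = 3*(-0.2905)^2 + 4*(-0.2905) + 2.42*|-0.2905| = -0.2058


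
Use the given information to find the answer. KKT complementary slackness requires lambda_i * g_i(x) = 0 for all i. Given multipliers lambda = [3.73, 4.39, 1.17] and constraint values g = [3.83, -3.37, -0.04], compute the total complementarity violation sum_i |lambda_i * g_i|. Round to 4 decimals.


KKT complementary slackness check:
lambda_1 * g_1 = 3.73 * 3.83 = 14.2859
lambda_2 * g_2 = 4.39 * -3.37 = -14.7943
lambda_3 * g_3 = 1.17 * -0.04 = -0.0468
Total violation = 14.2859 + 14.7943 + 0.0468 = 29.127


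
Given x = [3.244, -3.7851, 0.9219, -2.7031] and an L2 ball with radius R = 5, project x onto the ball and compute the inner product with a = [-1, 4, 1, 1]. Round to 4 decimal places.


Step 1: Compute ||x|| (intermediates to 6 decimals).
||x|| = sqrt(3.244^2 + (-3.7851)^2 + 0.9219^2 + (-2.7031)^2) = 5.745186
Step 2: Project.
Since ||x|| > R, scale = R/||x|| = 5/5.745186 = 0.870294, proj(x) = scale * x
proj(x) = [2.823234, -3.29415, 0.802324, -2.352492]
Step 3: Dot product.
a^T * proj(x) = -1*2.823234 + 4*(-3.29415) + 1*0.802324 + 1*(-2.352492) = -17.55


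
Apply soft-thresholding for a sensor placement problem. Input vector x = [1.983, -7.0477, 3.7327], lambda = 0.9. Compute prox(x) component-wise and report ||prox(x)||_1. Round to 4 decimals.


Soft-thresholding with lambda = 0.9:
prox(1.983) = sign(1.983)*max(|1.983| - 0.9, 0) = 1.083
prox(-7.0477) = sign(-7.0477)*max(|-7.0477| - 0.9, 0) = -6.1477
prox(3.7327) = sign(3.7327)*max(|3.7327| - 0.9, 0) = 2.8327
prox(x) = [1.083, -6.1477, 2.8327]
||prox(x)||_1 = 1.083 + 6.1477 + 2.8327 = 10.0634


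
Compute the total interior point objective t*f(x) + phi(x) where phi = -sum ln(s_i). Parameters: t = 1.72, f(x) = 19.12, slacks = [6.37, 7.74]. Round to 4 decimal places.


Step 1: Compute log-barrier.
ln values: [1.8516, 2.0464]
phi = -(1.8516 + 2.0464) = -3.898
Step 2: Compute augmented objective.
t*f(x) = 1.72*19.12 = 32.8864
Total = 32.8864 - 3.898 = 28.9884


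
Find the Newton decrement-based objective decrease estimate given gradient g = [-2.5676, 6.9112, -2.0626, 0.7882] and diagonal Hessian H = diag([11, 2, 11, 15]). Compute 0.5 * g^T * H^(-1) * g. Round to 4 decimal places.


Step 1: H is diagonal, so H^(-1) * g = [-0.2334, 3.4556, -0.1875, 0.0525].
Step 2: g^T H^(-1) g = sum_i g_i^2 / H_ii
  = (-2.5676)^2/11 + (6.9112)^2/2 + (-2.0626)^2/11 + (0.7882)^2/15
  = 0.5993 + 23.8823 + 0.3868 + 0.0414 = 24.9098
Step 3: Objective decrease = 0.5 * g^T H^(-1) g = 12.4549


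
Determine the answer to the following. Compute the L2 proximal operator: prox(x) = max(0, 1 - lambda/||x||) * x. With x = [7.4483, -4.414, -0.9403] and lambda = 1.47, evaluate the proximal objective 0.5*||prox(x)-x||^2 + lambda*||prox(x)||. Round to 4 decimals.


Step 1: Compute ||x||.
||x|| = 8.7089
Step 2: Compute scaling factor.
scale = max(0, 1 - 1.47/8.7089) = 0.8312
Step 3: prox(x) = [6.1911, -3.6689, -0.7816]
||prox(x)|| = 7.2389
Step 4: Proximal objective.
0.5*||prox-x||^2 = 1.0805
lambda*||prox|| = 10.6412
Total = 11.7216


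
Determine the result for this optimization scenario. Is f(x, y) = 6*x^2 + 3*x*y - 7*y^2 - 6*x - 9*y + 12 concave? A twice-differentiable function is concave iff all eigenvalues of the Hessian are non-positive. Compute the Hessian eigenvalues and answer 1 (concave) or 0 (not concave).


The Hessian of f(x,y) = 6*x^2 + 3*x*y - 7*y^2 - 6*x - 9*y + 12 is:
H = [[12, 3], [3, -14]]
Trace = 12 - 14 = -2
Determinant = 12*-14 - (3)^2 = -177
Discriminant = (-2)^2 - 4*-177 = 712.0
Eigenvalues: lambda_1 = -14.3417, lambda_2 = 12.3417
The function is not concave.

0


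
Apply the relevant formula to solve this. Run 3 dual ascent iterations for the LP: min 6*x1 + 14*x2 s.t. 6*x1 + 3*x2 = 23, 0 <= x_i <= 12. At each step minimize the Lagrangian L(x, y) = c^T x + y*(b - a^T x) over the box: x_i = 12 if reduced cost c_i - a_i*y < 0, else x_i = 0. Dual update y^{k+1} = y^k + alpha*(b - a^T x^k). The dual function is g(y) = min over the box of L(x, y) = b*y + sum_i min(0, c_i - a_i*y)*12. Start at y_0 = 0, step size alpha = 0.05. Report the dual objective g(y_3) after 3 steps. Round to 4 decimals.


Dual ascent for LP: min 6*x1 + 14*x2, 6*x1 + 3*x2 = 23, 0 <= x_i <= 12
Step 1: y^k = 0.0, reduced costs: (6.0, 14.0)
  x^k = (0.0, 0.0), subgradient = b - a^T x = 23.0
  y^{k+1} = 0.0 + 0.05*23.0 = 1.15
Step 2: y^k = 1.15, reduced costs: (-0.9, 10.55)
  x^k = (12.0, 0.0), subgradient = b - a^T x = -49.0
  y^{k+1} = 1.15 + 0.05*-49.0 = -1.3
Step 3: y^k = -1.3, reduced costs: (13.8, 17.9)
  x^k = (0.0, 0.0), subgradient = b - a^T x = 23.0
  y^{k+1} = -1.3 + 0.05*23.0 = -0.15
Dual objective at y_3 = -0.15: reduced costs (6.9, 14.45), box minimizer x = (0.0, 0.0)
g(y_3) = b*y + (c1 - a1*y)*x1 + (c2 - a2*y)*x2 = 23*(-0.15) + 6.9*0.0 + 14.45*0.0 = -3.45 + 0.0 + 0.0 = -3.45


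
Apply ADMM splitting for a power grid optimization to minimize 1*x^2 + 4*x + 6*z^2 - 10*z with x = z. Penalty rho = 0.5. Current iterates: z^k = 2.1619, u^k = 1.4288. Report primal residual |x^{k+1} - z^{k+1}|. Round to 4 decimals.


ADMM iteration with rho = 0.5, z^k = 2.1619, u^k = 1.4288
Step 1: x-update.
Minimize 1*x^2 + 4*x + (0.5/2)*(x - 2.1619 + 1.4288)^2
FOC: (2*1 + 0.5)*x = -4 + 0.5*(2.1619 - 1.4288)
x^{k+1} = -1.4534
Step 2: z-update.
Minimize 6*z^2 - 10*z + (0.5/2)*(-1.4534 - z + 1.4288)^2
FOC: (2*6 + 0.5)*z = 10 + 0.5*(-1.4534 + 1.4288)
z^{k+1} = 0.799
Step 3: u-update.
u^{k+1} = 1.4288 - 1.4534 - 0.799 = -0.8236
Step 4: Primal residual = |-1.4534 - 0.799| = 2.2524


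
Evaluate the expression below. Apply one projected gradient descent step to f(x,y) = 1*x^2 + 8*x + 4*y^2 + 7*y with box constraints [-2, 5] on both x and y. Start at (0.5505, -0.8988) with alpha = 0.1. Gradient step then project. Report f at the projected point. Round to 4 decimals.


Step 1: Compute gradient at (0.5505, -0.8988).
grad_x = 2*1*0.5505 + 8 = 9.101
grad_y = 2*4*-0.8988 + 7 = -0.1904
Step 2: Gradient step.
x_raw = 0.5505 - 0.1*9.101 = -0.3596
y_raw = -0.8988 - 0.1*-0.1904 = -0.8798
Step 3: Project onto [-2, 5].
x_proj = clip(-0.3596) = -0.3596
y_proj = clip(-0.8798) = -0.8798
Step 4: Evaluate f.
f(-0.3596, -0.8798) = -5.8099


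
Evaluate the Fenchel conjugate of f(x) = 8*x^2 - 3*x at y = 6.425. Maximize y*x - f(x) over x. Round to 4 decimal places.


f*(y) = sup_x {y*x - a*x^2 - b*x} = sup_x {(y-b)*x - a*x^2}
FOC: (y - b) - 2a*x = 0 => x* = (y - b)/(2a)
x* = (6.425 + 3)/(2*8) = 0.5891
f*(6.425) = (y-b)^2/(4a) = (6.425 + 3)^2/(4*8)
= 88.8306/32 = 2.776


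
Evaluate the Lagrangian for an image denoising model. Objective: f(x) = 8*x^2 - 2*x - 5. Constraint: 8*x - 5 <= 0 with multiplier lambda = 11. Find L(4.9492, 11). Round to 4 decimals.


Step 1: Evaluate f(x).
f(4.9492) = 8*4.9492^2 - 2*4.9492 - 5 = 181.0582
Step 2: Evaluate g(x).
g(4.9492) = 8*4.9492 - 5 = 34.5936
Step 3: Compute Lagrangian.
L = 181.0582 + 11*34.5936 = 561.5878


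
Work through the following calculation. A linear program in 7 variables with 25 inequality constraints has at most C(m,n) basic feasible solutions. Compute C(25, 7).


Each vertex corresponds to some choice of n active constraints out of m, so the number of vertices is at most C(m, n) = m! / (n!(m-n)!).
m = 25, n = 7
Numerator: 25 * 24 * 23 * 22 * 21 * 20 * 19
Denominator: 7! = 5040
C(25, 7) = 480700


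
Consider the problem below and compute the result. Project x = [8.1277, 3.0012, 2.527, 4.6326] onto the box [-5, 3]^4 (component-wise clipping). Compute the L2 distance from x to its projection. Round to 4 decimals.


Project each component onto [-5, 3].
clip(8.1277) = 3.0, clip(3.0012) = 3.0, clip(2.527) = 2.527, clip(4.6326) = 3.0
Projection = [3.0, 3.0, 2.527, 3.0]
Squared diffs: [26.2933, 0.0, 0.0, 2.6654]
Distance = sqrt(28.9587) = 5.3813


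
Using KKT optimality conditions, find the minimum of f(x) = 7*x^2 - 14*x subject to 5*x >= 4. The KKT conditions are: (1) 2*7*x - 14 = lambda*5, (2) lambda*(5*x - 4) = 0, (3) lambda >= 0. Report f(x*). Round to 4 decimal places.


Step 1: Try lambda = 0 (constraint inactive).
Stationarity: 2*7*x - 14 = 0
x* = 14/(2*7) = 1.0
Check constraint: 5*1.0 = 5.0 >= 4 -- satisfied.
Step 2: Compute optimal value.
f(x*) = 7*1.0^2 - 14*1.0 = -7.0


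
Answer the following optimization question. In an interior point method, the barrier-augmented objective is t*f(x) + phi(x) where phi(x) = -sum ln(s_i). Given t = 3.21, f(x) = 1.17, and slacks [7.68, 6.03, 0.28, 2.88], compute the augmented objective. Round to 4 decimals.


Step 1: Compute log-barrier.
ln values: [2.0386, 1.7967, -1.273, 1.0578]
phi = -(2.0386 + 1.7967 - 1.273 + 1.0578) = -3.6202
Step 2: Compute augmented objective.
t*f(x) = 3.21*1.17 = 3.7557
Total = 3.7557 - 3.6202 = 0.1355


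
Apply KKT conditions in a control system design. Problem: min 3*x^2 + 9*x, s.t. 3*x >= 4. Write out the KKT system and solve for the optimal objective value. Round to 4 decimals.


Step 1: Try lambda = 0 (constraint inactive).
x_unc = -9/(2*3) = -1.5
Check: 3*-1.5 = -4.5 < 4 -- violated!
Step 2: Constraint must be active: 3*x = 4
x* = 4/3 = 1.3333 (rounded; the exact value 4/3 is used below)
lambda = (2*3*(4/3) + 9)/3 = 5.6667
Step 3: Compute optimal value.
f(x*) = 3*(4/3)^2 + 9*(4/3) = 17.3333


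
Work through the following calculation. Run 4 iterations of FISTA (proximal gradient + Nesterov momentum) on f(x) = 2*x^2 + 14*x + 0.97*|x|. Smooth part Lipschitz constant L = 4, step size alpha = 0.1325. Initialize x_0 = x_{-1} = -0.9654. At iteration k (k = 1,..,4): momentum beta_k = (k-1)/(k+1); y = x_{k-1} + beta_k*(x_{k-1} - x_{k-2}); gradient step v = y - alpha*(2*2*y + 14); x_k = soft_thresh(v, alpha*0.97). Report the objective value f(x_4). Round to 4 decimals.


FISTA on f(x) = 2*x^2 + 14*x + 0.97*|x|
L = 4, alpha = 0.1325
Iteration 1: beta = 0.0, y = -0.9654 + 0.0*(-0.9654 + 0.9654) = -0.9654
  grad(y) = 10.1384, v = y - alpha*grad = -2.3087
  prox(v) = soft_thresh(-2.3087, 0.1285) = -2.1802
Iteration 2: beta = 0.3333, y = -2.1802 + 0.3333*(-2.1802 + 0.9654) = -2.5852
  grad(y) = 3.6594, v = y - alpha*grad = -3.07
  prox(v) = soft_thresh(-3.07, 0.1285) = -2.9415
Iteration 3: beta = 0.5, y = -2.9415 + 0.5*(-2.9415 + 2.1802) = -3.3221
  grad(y) = 0.7115, v = y - alpha*grad = -3.4164
  prox(v) = soft_thresh(-3.4164, 0.1285) = -3.2879
Iteration 4: beta = 0.6, y = -3.2879 + 0.6*(-3.2879 + 2.9415) = -3.4957
  grad(y) = 0.0172, v = y - alpha*grad = -3.498
  prox(v) = soft_thresh(-3.498, 0.1285) = -3.3695
f(x_4) = 2*(-3.3695)^2 + 14*(-3.3695) + 0.97*|-3.3695| = -21.1975


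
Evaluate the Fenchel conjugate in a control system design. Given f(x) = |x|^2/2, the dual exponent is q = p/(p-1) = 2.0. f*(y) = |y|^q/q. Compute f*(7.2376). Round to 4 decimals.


The conjugate exponent q satisfies 1/p + 1/q = 1.
p = 2, so q = 2/(2 - 1) = 2.0
|y|^q = 7.2376^2.0 = 52.3829
f*(7.2376) = 52.3829 / 2.0 = 26.1914


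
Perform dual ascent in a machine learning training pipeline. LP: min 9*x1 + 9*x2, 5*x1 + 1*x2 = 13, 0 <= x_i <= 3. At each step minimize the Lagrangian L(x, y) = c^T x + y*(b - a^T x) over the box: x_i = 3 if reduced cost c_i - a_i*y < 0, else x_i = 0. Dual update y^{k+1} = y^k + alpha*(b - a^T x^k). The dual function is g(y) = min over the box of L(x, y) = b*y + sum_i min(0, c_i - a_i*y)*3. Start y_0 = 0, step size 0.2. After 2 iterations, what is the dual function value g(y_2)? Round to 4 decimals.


Dual ascent for LP: min 9*x1 + 9*x2, 5*x1 + 1*x2 = 13, 0 <= x_i <= 3
Step 1: y^k = 0.0, reduced costs: (9.0, 9.0)
  x^k = (0.0, 0.0), subgradient = b - a^T x = 13.0
  y^{k+1} = 0.0 + 0.2*13.0 = 2.6
Step 2: y^k = 2.6, reduced costs: (-4.0, 6.4)
  x^k = (3.0, 0.0), subgradient = b - a^T x = -2.0
  y^{k+1} = 2.6 + 0.2*-2.0 = 2.2
Dual objective at y_2 = 2.2: reduced costs (-2.0, 6.8), box minimizer x = (3.0, 0.0)
g(y_2) = b*y + (c1 - a1*y)*x1 + (c2 - a2*y)*x2 = 13*2.2 + (-2.0)*3.0 + 6.8*0.0 = 28.6 - 6.0 + 0.0 = 22.6


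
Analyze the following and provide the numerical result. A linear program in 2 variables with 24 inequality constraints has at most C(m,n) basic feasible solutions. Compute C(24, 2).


Each vertex corresponds to some choice of n active constraints out of m, so the number of vertices is at most C(m, n) = m! / (n!(m-n)!).
m = 24, n = 2
Numerator: 24 * 23
Denominator: 2! = 2
C(24, 2) = 276


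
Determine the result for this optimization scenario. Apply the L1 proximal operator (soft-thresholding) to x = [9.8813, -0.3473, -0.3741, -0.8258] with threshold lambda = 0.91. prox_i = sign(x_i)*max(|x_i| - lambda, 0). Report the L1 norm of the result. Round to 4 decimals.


Soft-thresholding with lambda = 0.91:
prox(9.8813) = sign(9.8813)*max(|9.8813| - 0.91, 0) = 8.9713
prox(-0.3473) = sign(-0.3473)*max(|-0.3473| - 0.91, 0) = 0.0
prox(-0.3741) = sign(-0.3741)*max(|-0.3741| - 0.91, 0) = 0.0
prox(-0.8258) = sign(-0.8258)*max(|-0.8258| - 0.91, 0) = 0.0
prox(x) = [8.9713, 0.0, 0.0, 0.0]
||prox(x)||_1 = 8.9713 + 0.0 + 0.0 + 0.0 = 8.9713


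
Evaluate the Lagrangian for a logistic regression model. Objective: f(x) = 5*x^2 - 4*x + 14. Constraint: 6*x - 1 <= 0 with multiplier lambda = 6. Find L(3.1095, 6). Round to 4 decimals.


Step 1: Evaluate f(x).
f(3.1095) = 5*3.1095^2 - 4*3.1095 + 14 = 49.907
Step 2: Evaluate g(x).
g(3.1095) = 6*3.1095 - 1 = 17.657
Step 3: Compute Lagrangian.
L = 49.907 + 6*17.657 = 155.849


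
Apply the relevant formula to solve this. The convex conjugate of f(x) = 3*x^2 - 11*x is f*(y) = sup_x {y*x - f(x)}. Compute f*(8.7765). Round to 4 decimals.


f*(y) = sup_x {y*x - a*x^2 - b*x} = sup_x {(y-b)*x - a*x^2}
FOC: (y - b) - 2a*x = 0 => x* = (y - b)/(2a)
x* = (8.7765 + 11)/(2*3) = 3.2961
f*(8.7765) = (y-b)^2/(4a) = (8.7765 + 11)^2/(4*3)
= 391.11/12 = 32.5925


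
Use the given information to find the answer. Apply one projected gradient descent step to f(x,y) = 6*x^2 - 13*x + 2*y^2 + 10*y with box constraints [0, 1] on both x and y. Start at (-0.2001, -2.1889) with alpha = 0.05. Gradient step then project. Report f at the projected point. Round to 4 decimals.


Step 1: Compute gradient at (-0.2001, -2.1889).
grad_x = 2*6*-0.2001 - 13 = -15.4012
grad_y = 2*2*-2.1889 + 10 = 1.2444
Step 2: Gradient step.
x_raw = -0.2001 - 0.05*-15.4012 = 0.57
y_raw = -2.1889 - 0.05*1.2444 = -2.2511
Step 3: Project onto [0, 1].
x_proj = clip(0.57) = 0.57
y_proj = clip(-2.2511) = 0.0
Step 4: Evaluate f.
f(0.57, 0.0) = -5.4604


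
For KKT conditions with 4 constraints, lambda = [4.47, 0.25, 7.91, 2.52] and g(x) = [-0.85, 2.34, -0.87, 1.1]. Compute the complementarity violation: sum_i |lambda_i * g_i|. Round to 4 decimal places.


KKT complementary slackness check:
lambda_1 * g_1 = 4.47 * -0.85 = -3.7995
lambda_2 * g_2 = 0.25 * 2.34 = 0.585
lambda_3 * g_3 = 7.91 * -0.87 = -6.8817
lambda_4 * g_4 = 2.52 * 1.1 = 2.772
Total violation = 3.7995 + 0.585 + 6.8817 + 2.772 = 14.0382


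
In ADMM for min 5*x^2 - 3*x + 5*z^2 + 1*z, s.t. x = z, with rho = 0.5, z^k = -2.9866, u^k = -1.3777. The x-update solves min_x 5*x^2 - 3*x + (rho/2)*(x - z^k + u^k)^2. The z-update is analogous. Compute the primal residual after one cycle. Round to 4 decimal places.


ADMM iteration with rho = 0.5, z^k = -2.9866, u^k = -1.3777
Step 1: x-update.
Minimize 5*x^2 - 3*x + (0.5/2)*(x + 2.9866 - 1.3777)^2
FOC: (2*5 + 0.5)*x = 3 + 0.5*(-2.9866 + 1.3777)
x^{k+1} = 0.2091
Step 2: z-update.
Minimize 5*z^2 + 1*z + (0.5/2)*(0.2091 - z - 1.3777)^2
FOC: (2*5 + 0.5)*z = -1 + 0.5*(0.2091 - 1.3777)
z^{k+1} = -0.1509
Step 3: u-update.
u^{k+1} = -1.3777 + 0.2091 + 0.1509 = -1.0177
Step 4: Primal residual = |0.2091 + 0.1509| = 0.36


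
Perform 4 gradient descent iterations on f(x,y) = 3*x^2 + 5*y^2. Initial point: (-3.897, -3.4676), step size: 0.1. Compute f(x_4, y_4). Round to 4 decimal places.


Gradient descent on f(x,y) = 3*x^2 + 5*y^2.
Starting point: (-3.897, -3.4676), alpha = 0.1
Step 1: grad_x = 2*3*-3.897 = -23.382, grad_y = 2*5*-3.4676 = -34.676
  x_1 = -3.897 - 0.1*-23.382 = -1.5588
  y_1 = -3.4676 - 0.1*-34.676 = 0.0
Step 2: grad_x = 2*3*-1.5588 = -9.3528, grad_y = 2*5*0.0 = 0.0
  x_2 = -1.5588 - 0.1*-9.3528 = -0.6235
  y_2 = 0.0 - 0.1*0.0 = 0.0
Step 3: grad_x = 2*3*-0.6235 = -3.7411, grad_y = 2*5*0.0 = 0.0
  x_3 = -0.6235 - 0.1*-3.7411 = -0.2494
  y_3 = 0.0 - 0.1*0.0 = 0.0
Step 4: grad_x = 2*3*-0.2494 = -1.4964, grad_y = 2*5*0.0 = 0.0
  x_4 = -0.2494 - 0.1*-1.4964 = -0.0998
  y_4 = 0.0 - 0.1*0.0 = 0.0
f(-0.0998, 0.0) = 3*(-0.0998)^2 + 5*0.0^2 = 0.0299


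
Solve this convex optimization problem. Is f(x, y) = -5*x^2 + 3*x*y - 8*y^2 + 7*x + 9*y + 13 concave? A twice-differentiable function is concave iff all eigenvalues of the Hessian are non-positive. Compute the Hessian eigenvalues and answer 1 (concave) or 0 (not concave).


The Hessian of f(x,y) = -5*x^2 + 3*x*y - 8*y^2 + 7*x + 9*y + 13 is:
H = [[-10, 3], [3, -16]]
Trace = -10 - 16 = -26
Determinant = -10*-16 - (3)^2 = 151
Discriminant = (-26)^2 - 4*151 = 72.0
Eigenvalues: lambda_1 = -17.2426, lambda_2 = -8.7574
The function is concave.

1


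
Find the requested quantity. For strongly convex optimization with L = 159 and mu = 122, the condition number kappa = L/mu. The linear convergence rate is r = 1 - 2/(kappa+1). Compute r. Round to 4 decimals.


Step 1: Compute the condition number.
kappa = L/mu = 159/122 = 1.3033
Step 2: Compute the convergence rate.
r = 1 - 2/(kappa + 1) = 1 - 2*mu/(L + mu) = (L - mu)/(L + mu) = 37/281 = 0.1317


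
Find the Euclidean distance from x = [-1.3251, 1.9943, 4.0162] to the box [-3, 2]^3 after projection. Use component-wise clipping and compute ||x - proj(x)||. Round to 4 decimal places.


Project each component onto [-3, 2].
clip(-1.3251) = -1.3251, clip(1.9943) = 1.9943, clip(4.0162) = 2.0
Projection = [-1.3251, 1.9943, 2.0]
Squared diffs: [0.0, 0.0, 4.0651]
Distance = sqrt(4.0651) = 2.0162


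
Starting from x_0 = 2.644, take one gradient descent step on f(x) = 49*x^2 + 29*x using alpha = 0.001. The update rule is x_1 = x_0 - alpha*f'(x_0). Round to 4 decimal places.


We compute the gradient at x_0 and apply the update.
f'(x) = 98*x + 29
f'(2.644) = 98*2.644 + 29 = 288.112
x_1 = 2.644 - 0.001*288.112 = 2.3559


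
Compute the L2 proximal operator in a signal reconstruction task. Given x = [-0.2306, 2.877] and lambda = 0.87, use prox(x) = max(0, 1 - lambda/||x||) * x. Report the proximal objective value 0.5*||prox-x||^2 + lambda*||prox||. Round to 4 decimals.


Step 1: Compute ||x||.
||x|| = 2.8862
Step 2: Compute scaling factor.
scale = max(0, 1 - 0.87/2.8862) = 0.6986
Step 3: prox(x) = [-0.1611, 2.0098]
||prox(x)|| = 2.0162
Step 4: Proximal objective.
0.5*||prox-x||^2 = 0.3785
lambda*||prox|| = 1.7541
Total = 2.1326


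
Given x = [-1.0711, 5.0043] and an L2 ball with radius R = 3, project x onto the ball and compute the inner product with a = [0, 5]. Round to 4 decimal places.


Step 1: Compute ||x|| (intermediates to 6 decimals).
||x|| = sqrt((-1.0711)^2 + 5.0043^2) = 5.117643
Step 2: Project.
Since ||x|| > R, scale = R/||x|| = 3/5.117643 = 0.586207, proj(x) = scale * x
proj(x) = [-0.627886, 2.933556]
Step 3: Dot product.
a^T * proj(x) = 0*(-0.627886) + 5*2.933556 = 14.6678


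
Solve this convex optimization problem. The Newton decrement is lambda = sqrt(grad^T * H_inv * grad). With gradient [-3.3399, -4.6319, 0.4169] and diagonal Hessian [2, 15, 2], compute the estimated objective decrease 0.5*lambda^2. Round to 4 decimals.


Step 1: H is diagonal, so H^(-1) * g = [-1.67, -0.3088, 0.2085].
Step 2: g^T H^(-1) g = sum_i g_i^2 / H_ii
  = (-3.3399)^2/2 + (-4.6319)^2/15 + (0.4169)^2/2
  = 5.5775 + 1.4303 + 0.0869 = 7.0947
Step 3: Objective decrease = 0.5 * g^T H^(-1) g = 3.5473


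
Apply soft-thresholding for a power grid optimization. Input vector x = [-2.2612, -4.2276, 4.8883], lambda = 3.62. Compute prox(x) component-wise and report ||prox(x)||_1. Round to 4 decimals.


Soft-thresholding with lambda = 3.62:
prox(-2.2612) = sign(-2.2612)*max(|-2.2612| - 3.62, 0) = 0.0
prox(-4.2276) = sign(-4.2276)*max(|-4.2276| - 3.62, 0) = -0.6076
prox(4.8883) = sign(4.8883)*max(|4.8883| - 3.62, 0) = 1.2683
prox(x) = [0.0, -0.6076, 1.2683]
||prox(x)||_1 = 0.0 + 0.6076 + 1.2683 = 1.8759


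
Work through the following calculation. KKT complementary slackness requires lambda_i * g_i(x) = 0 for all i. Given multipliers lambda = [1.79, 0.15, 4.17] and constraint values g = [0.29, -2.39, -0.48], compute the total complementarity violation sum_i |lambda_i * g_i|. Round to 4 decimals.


KKT complementary slackness check:
lambda_1 * g_1 = 1.79 * 0.29 = 0.5191
lambda_2 * g_2 = 0.15 * -2.39 = -0.3585
lambda_3 * g_3 = 4.17 * -0.48 = -2.0016
Total violation = 0.5191 + 0.3585 + 2.0016 = 2.8792


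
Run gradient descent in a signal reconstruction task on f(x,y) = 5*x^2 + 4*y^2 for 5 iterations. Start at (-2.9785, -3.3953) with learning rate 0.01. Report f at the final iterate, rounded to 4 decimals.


Gradient descent on f(x,y) = 5*x^2 + 4*y^2.
Starting point: (-2.9785, -3.3953), alpha = 0.01
Step 1: grad_x = 2*5*-2.9785 = -29.785, grad_y = 2*4*-3.3953 = -27.1624
  x_1 = -2.9785 - 0.01*-29.785 = -2.6807
  y_1 = -3.3953 - 0.01*-27.1624 = -3.1237
Step 2: grad_x = 2*5*-2.6807 = -26.8065, grad_y = 2*4*-3.1237 = -24.9894
  x_2 = -2.6807 - 0.01*-26.8065 = -2.4126
  y_2 = -3.1237 - 0.01*-24.9894 = -2.8738
Step 3: grad_x = 2*5*-2.4126 = -24.1259, grad_y = 2*4*-2.8738 = -22.9903
  x_3 = -2.4126 - 0.01*-24.1259 = -2.1713
  y_3 = -2.8738 - 0.01*-22.9903 = -2.6439
Step 4: grad_x = 2*5*-2.1713 = -21.7133, grad_y = 2*4*-2.6439 = -21.151
  x_4 = -2.1713 - 0.01*-21.7133 = -1.9542
  y_4 = -2.6439 - 0.01*-21.151 = -2.4324
Step 5: grad_x = 2*5*-1.9542 = -19.5419, grad_y = 2*4*-2.4324 = -19.459
  x_5 = -1.9542 - 0.01*-19.5419 = -1.7588
  y_5 = -2.4324 - 0.01*-19.459 = -2.2378
f(-1.7588, -2.2378) = 5*(-1.7588)^2 + 4*(-2.2378)^2 = 35.4971


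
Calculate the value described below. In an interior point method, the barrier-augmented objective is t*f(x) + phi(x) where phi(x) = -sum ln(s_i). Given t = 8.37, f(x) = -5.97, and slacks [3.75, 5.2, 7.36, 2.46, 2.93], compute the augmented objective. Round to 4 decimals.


Step 1: Compute log-barrier.
ln values: [1.3218, 1.6487, 1.9961, 0.9002, 1.075]
phi = -(1.3218 + 1.6487 + 1.9961 + 0.9002 + 1.075) = -6.9416
Step 2: Compute augmented objective.
t*f(x) = 8.37*-5.97 = -49.9689
Total = -49.9689 - 6.9416 = -56.9105


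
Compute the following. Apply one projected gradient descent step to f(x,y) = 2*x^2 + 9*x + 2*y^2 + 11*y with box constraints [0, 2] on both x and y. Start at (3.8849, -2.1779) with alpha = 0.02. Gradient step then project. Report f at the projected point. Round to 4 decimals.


Step 1: Compute gradient at (3.8849, -2.1779).
grad_x = 2*2*3.8849 + 9 = 24.5396
grad_y = 2*2*-2.1779 + 11 = 2.2884
Step 2: Gradient step.
x_raw = 3.8849 - 0.02*24.5396 = 3.3941
y_raw = -2.1779 - 0.02*2.2884 = -2.2237
Step 3: Project onto [0, 2].
x_proj = clip(3.3941) = 2.0
y_proj = clip(-2.2237) = 0.0
Step 4: Evaluate f.
f(2.0, 0.0) = 26.0


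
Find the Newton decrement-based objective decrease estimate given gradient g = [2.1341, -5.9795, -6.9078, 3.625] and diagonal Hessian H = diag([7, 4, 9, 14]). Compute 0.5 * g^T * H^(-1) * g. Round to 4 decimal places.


Step 1: H is diagonal, so H^(-1) * g = [0.3049, -1.4949, -0.7675, 0.2589].
Step 2: g^T H^(-1) g = sum_i g_i^2 / H_ii
  = (2.1341)^2/7 + (-5.9795)^2/4 + (-6.9078)^2/9 + (3.625)^2/14
  = 0.6506 + 8.9386 + 5.302 + 0.9386 = 15.8298
Step 3: Objective decrease = 0.5 * g^T H^(-1) g = 7.9149


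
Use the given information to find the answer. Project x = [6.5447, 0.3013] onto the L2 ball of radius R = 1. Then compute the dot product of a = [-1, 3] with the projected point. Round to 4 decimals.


Step 1: Compute ||x|| (intermediates to 6 decimals).
||x|| = sqrt(6.5447^2 + 0.3013^2) = 6.551632
Step 2: Project.
Since ||x|| > R, scale = R/||x|| = 1/6.551632 = 0.152634, proj(x) = scale * x
proj(x) = [0.998944, 0.045989]
Step 3: Dot product.
a^T * proj(x) = -1*0.998944 + 3*0.045989 = -0.861


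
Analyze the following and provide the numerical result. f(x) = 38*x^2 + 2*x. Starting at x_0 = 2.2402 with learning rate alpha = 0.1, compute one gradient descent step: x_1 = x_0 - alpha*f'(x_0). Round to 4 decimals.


We compute the gradient at x_0 and apply the update.
f'(x) = 76*x + 2
f'(2.2402) = 76*2.2402 + 2 = 172.2552
x_1 = 2.2402 - 0.1*172.2552 = -14.9853


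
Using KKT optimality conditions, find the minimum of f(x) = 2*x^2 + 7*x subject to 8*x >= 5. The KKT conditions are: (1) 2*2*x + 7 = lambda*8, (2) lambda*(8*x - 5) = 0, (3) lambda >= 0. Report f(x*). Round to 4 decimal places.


Step 1: Try lambda = 0 (constraint inactive).
x_unc = -7/(2*2) = -1.75
Check: 8*-1.75 = -14.0 < 5 -- violated!
Step 2: Constraint must be active: 8*x = 5
x* = 5/8 = 0.625
lambda = (2*2*0.625 + 7)/8 = 1.1875
Step 3: Compute optimal value.
f(x*) = 2*0.625^2 + 7*0.625 = 5.1563


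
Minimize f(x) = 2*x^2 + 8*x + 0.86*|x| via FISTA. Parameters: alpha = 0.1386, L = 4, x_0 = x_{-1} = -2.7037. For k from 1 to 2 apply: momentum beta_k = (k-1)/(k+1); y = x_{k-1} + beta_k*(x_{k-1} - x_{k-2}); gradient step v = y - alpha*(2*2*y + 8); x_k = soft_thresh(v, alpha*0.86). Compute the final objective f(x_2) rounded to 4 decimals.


FISTA on f(x) = 2*x^2 + 8*x + 0.86*|x|
L = 4, alpha = 0.1386
Iteration 1: beta = 0.0, y = -2.7037 + 0.0*(-2.7037 + 2.7037) = -2.7037
  grad(y) = -2.8148, v = y - alpha*grad = -2.3136
  prox(v) = soft_thresh(-2.3136, 0.1192) = -2.1944
Iteration 2: beta = 0.3333, y = -2.1944 + 0.3333*(-2.1944 + 2.7037) = -2.0246
  grad(y) = -0.0984, v = y - alpha*grad = -2.011
  prox(v) = soft_thresh(-2.011, 0.1192) = -1.8918
f(x_2) = 2*(-1.8918)^2 + 8*(-1.8918) + 0.86*|-1.8918| = -6.3497


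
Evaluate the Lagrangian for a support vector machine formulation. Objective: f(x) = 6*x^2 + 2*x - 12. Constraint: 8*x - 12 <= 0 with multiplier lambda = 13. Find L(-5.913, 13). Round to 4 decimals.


Step 1: Evaluate f(x).
f(-5.913) = 6*(-5.913)^2 + 2*(-5.913) - 12 = 185.9554
Step 2: Evaluate g(x).
g(-5.913) = 8*-5.913 - 12 = -59.304
Step 3: Compute Lagrangian.
L = 185.9554 + 13*-59.304 = -584.9966


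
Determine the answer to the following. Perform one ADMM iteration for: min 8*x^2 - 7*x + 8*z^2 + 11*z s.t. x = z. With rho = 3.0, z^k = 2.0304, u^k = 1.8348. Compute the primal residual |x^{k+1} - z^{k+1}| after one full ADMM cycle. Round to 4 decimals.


ADMM iteration with rho = 3.0, z^k = 2.0304, u^k = 1.8348
Step 1: x-update.
Minimize 8*x^2 - 7*x + (3.0/2)*(x - 2.0304 + 1.8348)^2
FOC: (2*8 + 3.0)*x = 7 + 3.0*(2.0304 - 1.8348)
x^{k+1} = 0.3993
Step 2: z-update.
Minimize 8*z^2 + 11*z + (3.0/2)*(0.3993 - z + 1.8348)^2
FOC: (2*8 + 3.0)*z = -11 + 3.0*(0.3993 + 1.8348)
z^{k+1} = -0.2262
Step 3: u-update.
u^{k+1} = 1.8348 + 0.3993 + 0.2262 = 2.4603
Step 4: Primal residual = |0.3993 + 0.2262| = 0.6255


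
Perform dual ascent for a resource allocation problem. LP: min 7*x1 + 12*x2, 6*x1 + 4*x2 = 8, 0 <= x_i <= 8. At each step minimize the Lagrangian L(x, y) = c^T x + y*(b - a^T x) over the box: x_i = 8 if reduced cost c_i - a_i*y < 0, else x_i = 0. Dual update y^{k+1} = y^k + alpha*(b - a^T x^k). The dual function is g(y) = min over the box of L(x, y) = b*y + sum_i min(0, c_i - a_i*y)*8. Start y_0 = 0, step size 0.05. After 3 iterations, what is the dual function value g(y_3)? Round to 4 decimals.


Dual ascent for LP: min 7*x1 + 12*x2, 6*x1 + 4*x2 = 8, 0 <= x_i <= 8
Step 1: y^k = 0.0, reduced costs: (7.0, 12.0)
  x^k = (0.0, 0.0), subgradient = b - a^T x = 8.0
  y^{k+1} = 0.0 + 0.05*8.0 = 0.4
Step 2: y^k = 0.4, reduced costs: (4.6, 10.4)
  x^k = (0.0, 0.0), subgradient = b - a^T x = 8.0
  y^{k+1} = 0.4 + 0.05*8.0 = 0.8
Step 3: y^k = 0.8, reduced costs: (2.2, 8.8)
  x^k = (0.0, 0.0), subgradient = b - a^T x = 8.0
  y^{k+1} = 0.8 + 0.05*8.0 = 1.2
Dual objective at y_3 = 1.2: reduced costs (-0.2, 7.2), box minimizer x = (8.0, 0.0)
g(y_3) = b*y + (c1 - a1*y)*x1 + (c2 - a2*y)*x2 = 8*1.2 + (-0.2)*8.0 + 7.2*0.0 = 9.6 - 1.6 + 0.0 = 8.0
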